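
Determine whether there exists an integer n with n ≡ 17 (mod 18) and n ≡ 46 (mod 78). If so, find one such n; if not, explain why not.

Both moduli are multiples of 6 = gcd(18, 78), so any solution would satisfy n ≡ 17 and n ≡ 46 modulo 6 simultaneously.
These are incompatible: 17 − 46 = -29 is not divisible by 6.
Therefore no such n exists.

No such integer exists.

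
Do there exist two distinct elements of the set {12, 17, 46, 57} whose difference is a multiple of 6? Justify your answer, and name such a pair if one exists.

Two integers differ by a multiple of 6 exactly when they have the same residue mod 6. The residues are 12↦0, 17↦5, 46↦4, 57↦3.
These 4 residues are pairwise different, hence no difference of two elements is divisible by 6.

There is no such pair.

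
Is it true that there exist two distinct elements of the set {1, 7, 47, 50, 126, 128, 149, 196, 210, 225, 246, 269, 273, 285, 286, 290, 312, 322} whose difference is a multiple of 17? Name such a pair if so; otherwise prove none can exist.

The pair (1, 273) works.

Both 1 and 273 leave remainder 1 on division by 17; their difference 272 = 16·17 is a multiple of 17.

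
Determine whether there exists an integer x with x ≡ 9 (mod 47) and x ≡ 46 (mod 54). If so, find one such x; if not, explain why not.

x = 1936

gcd(47, 54) = 1, so the Chinese Remainder Theorem guarantees exactly one residue class mod 2538 satisfying both.
Write x = 9 + 47t and require 9 + 47t ≡ 46 (mod 54), i.e. 47t ≡ 37 (mod 54).
Note 47·23 = 1081 ≡ 1 (mod 54) (as 1081 − 1 = 20·54), so 47⁻¹ ≡ 23.
Therefore t ≡ 23·37 = 851 ≡ 41 (mod 54).
Taking t = 41 gives x = 9 + 47·41 = 1936.
Verify: 1936 = 41·47 + 9 and 1936 = 35·54 + 46. ✓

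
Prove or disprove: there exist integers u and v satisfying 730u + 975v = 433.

There are no such integers.

Any value of 730u + 975v is a multiple of gcd(730, 975) = 5.
But 433 = 5·86 + 3, so 5 ∤ 433.
So the equation is unsolvable over ℤ.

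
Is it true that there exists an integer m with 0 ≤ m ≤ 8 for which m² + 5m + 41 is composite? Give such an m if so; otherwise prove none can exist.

m = 4

At m = 4: 4² + 5·4 + 41 = 77 = 7·11, which is composite.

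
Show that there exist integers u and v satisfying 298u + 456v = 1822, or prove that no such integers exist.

gcd(298, 456) = 2, and 2 divides 1822, so integer solutions exist.
Dividing through by 2 reduces the equation to 149u + 228v = 911.
Euclidean algorithm: 228 = 1·149 + 79, 149 = 1·79 + 70, 79 = 1·70 + 9, 70 = 7·9 + 7, 9 = 1·7 + 2, 7 = 3·2 + 1, 2 = 2·1 + 0.
Back-substituting, 1 = 7 − 3·2 = 7 − 3·(9 − 1·7) = −3·9 + 4·7 = −3·9 + 4·(70 − 7·9) = 4·70 − 31·9 = 4·70 − 31·(79 − 1·70) = −31·79 + 35·70 = −31·79 + 35·(149 − 1·79) = 35·149 − 66·79 = 35·149 − 66·(228 − 1·149) = −66·228 + 101·149; that is, 149·101 + 228·(-66) = 1.
Multiplying through by 911: u = 101·911 = 92011, v = (-66)·911 = -60126 is a solution.
The general solution is u = 92011 + 228k, v = -60126 − 149k; taking k = -403 gives the smaller pair u = 127, v = -79.
Check: 298·127 + 456·(-79) = 37846 − 36024 = 1822. ✓

u = 127, v = -79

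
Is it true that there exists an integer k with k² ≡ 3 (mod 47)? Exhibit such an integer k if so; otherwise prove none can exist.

k = 12 works: 12² = 144, and 144 − 3 = 141 = 3·47.

k = 12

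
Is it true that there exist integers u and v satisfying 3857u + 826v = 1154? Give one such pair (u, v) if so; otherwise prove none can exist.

No, no such integers exist.

Both 3857 and 826 are divisible by gcd(3857, 826) = 7, hence so is any combination 3857u + 826v.
But 1154 is not a multiple of 7 (it leaves remainder 6).
Therefore 3857u + 826v = 1154 has no solution in integers.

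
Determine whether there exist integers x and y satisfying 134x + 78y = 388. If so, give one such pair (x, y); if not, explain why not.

x = 32, y = -50

Since gcd(134, 78) = 2 and 388 = 2·194, Bézout's identity guarantees a solution.
Dividing through by 2 reduces the equation to 67x + 39y = 194.
Run the Euclidean algorithm on 67 and 39: 67 = 1·39 + 28, 39 = 1·28 + 11, 28 = 2·11 + 6, 11 = 1·6 + 5, 6 = 1·5 + 1, 5 = 5·1 + 0.
Unwinding: 1 = 6 − 1·5 = 6 − (11 − 1·6) = −11 + 2·6 = −11 + 2·(28 − 2·11) = 2·28 − 5·11 = 2·28 − 5·(39 − 1·28) = −5·39 + 7·28 = −5·39 + 7·(67 − 1·39) = 7·67 − 12·39, i.e. 67·7 + 39·(-12) = 1.
Scaling by 194 gives the particular solution (x, y) = (1358, -2328).
The general solution is x = 1358 + 39k, y = -2328 − 67k; taking k = -34 gives the smaller pair x = 32, y = -50.
Check: 134·32 + 78·(-50) = 4288 − 3900 = 388. ✓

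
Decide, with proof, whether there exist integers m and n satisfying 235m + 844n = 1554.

m = 434, n = -119

235 and 844 are coprime, so 235m + 844n ranges over all of ℤ.
Dividing repeatedly: 844 = 3·235 + 139, 235 = 1·139 + 96, 139 = 1·96 + 43, 96 = 2·43 + 10, 43 = 4·10 + 3, 10 = 3·3 + 1, 3 = 3·1 + 0.
Working back up the chain: 1 = 10 − 3·3 = 10 − 3·(43 − 4·10) = −3·43 + 13·10 = −3·43 + 13·(96 − 2·43) = 13·96 − 29·43 = 13·96 − 29·(139 − 1·96) = −29·139 + 42·96 = −29·139 + 42·(235 − 1·139) = 42·235 − 71·139 = 42·235 − 71·(844 − 3·235) = −71·844 + 255·235. So 235·255 + 844·(-71) = 1.
Scaling by 1554 gives the particular solution (m, n) = (396270, -110334).
Subtracting 469·844 from m and adding 469·235 to n gives the tidier solution (434, -119).
Indeed 235·434 + 844·(-119) = 101990 − 100436 = 1554.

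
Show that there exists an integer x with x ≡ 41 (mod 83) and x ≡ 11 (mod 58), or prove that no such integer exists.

x = 1867

The moduli 83 and 58 are coprime, so by the Chinese Remainder Theorem a unique solution modulo 4814 exists.
Any solution of the first congruence is x = 41 + 83t; substituting into the second, 83t ≡ 11 − 41 ≡ 28 (mod 58).
83 ≡ 25 (mod 58), so this reads 25t ≡ 28 (mod 58). To invert 25 modulo 58: 58 = 2·25 + 8, 25 = 3·8 + 1, 8 = 8·1 + 0, and unwinding, 1 = 25 − 3·8 = 25 − 3·(58 − 2·25) = −3·58 + 7·25. Thus 25⁻¹ ≡ 7 (mod 58).
Therefore t ≡ 7·28 = 196 ≡ 22 (mod 58).
With t = 22: x = 41 + 83·22 = 1867.
Check: 1867 mod 83 = 41, 1867 mod 58 = 11. ✓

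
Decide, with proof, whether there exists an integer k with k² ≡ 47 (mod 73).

No such integer exists.

73 is prime, so by Euler's criterion 47 is a square mod 73 iff 47^((73−1)/2) = 47^36 ≡ 1 (mod 73).
Squaring successively (mod 73): 47^2 = 2209 ≡ 19; 47^4 ≡ 19² = 361 ≡ 69; 47^8 ≡ 69² = 4761 ≡ 16; 47^16 ≡ 16² = 256 ≡ 37; 47^32 ≡ 37² = 1369 ≡ 55.
Since 36 = 32 + 4, 47^36 ≡ 55 · 69; multiplying out mod 73: 55·69 = 3795 ≡ 72. Thus 47^36 ≡ 72 ≡ −1 (mod 73).
The value −1 means 47 is a non-residue modulo 73, so k² ≡ 47 (mod 73) is impossible.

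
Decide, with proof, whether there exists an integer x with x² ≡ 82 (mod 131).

No, no such integer exists.

Apply Euler's criterion with the prime 131: 82 is a quadratic residue iff 82^65 ≡ 1 (mod 131), and a non-residue iff it is ≡ −1.
Squaring successively (mod 131): 82^2 = 6724 ≡ 43; 82^4 ≡ 43² = 1849 ≡ 15; 82^8 ≡ 15² = 225 ≡ 94; 82^16 ≡ 94² = 8836 ≡ 59; 82^32 ≡ 59² = 3481 ≡ 75; 82^64 ≡ 75² = 5625 ≡ 123.
Since 65 = 64 + 1, 82^65 ≡ 123 · 82; multiplying out mod 131: 123·82 = 10086 ≡ 130. Thus 82^65 ≡ 130 ≡ −1 (mod 131).
The value −1 means 82 is a non-residue modulo 131, so x² ≡ 82 (mod 131) is impossible.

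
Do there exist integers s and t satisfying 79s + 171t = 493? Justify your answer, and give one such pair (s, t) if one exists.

Since gcd(79, 171) = 1, every integer is an integer combination of 79 and 171.
Euclidean algorithm: 171 = 2·79 + 13, 79 = 6·13 + 1, 13 = 13·1 + 0.
Back-substituting, 1 = 79 − 6·13 = 79 − 6·(171 − 2·79) = −6·171 + 13·79; that is, 79·13 + 171·(-6) = 1.
Times 493: 79·6409 + 171·(-2958) = 493, so (6409, -2958) solves it.
Shifting by a multiple of (171, −79) keeps it a solution: s = 6409 − 37·171 = 82, t = -2958 + 37·79 = -35.
Check: 79·82 + 171·(-35) = 6478 − 5985 = 493. ✓

s = 82, t = -35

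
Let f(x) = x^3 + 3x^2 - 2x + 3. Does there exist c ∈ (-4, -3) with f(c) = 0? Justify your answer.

Yes, such a c exists.

f(-4) = -5 and f(-3) = 9, which have opposite signs.
f is continuous everywhere (it is a polynomial), in particular on [-4, -3].
So by the Intermediate Value Theorem there is a c strictly between -4 and -3 with f(c) = 0.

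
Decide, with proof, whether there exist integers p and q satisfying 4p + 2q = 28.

p = 0, q = 14

Every value of 4p + 2q is a multiple of gcd(4, 2) = 2; since 2 ∣ 28, solutions exist.
Dividing through by 2 reduces the equation to 2p + 1q = 14.
With a unit coefficient on q, (p, q) = (0, 14) is an immediate solution.
Check: 4·0 + 2·14 = 0 + 28 = 28. ✓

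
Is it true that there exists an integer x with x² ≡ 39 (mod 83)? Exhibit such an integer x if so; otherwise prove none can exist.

83 is prime, so by Euler's criterion 39 is a square mod 83 iff 39^((83−1)/2) = 39^41 ≡ 1 (mod 83).
Squaring successively (mod 83): 39^2 = 1521 ≡ 27; 39^4 ≡ 27² = 729 ≡ 65; 39^8 ≡ 65² = 4225 ≡ 75; 39^16 ≡ 75² = 5625 ≡ 64; 39^32 ≡ 64² = 4096 ≡ 29.
Since 41 = 32 + 8 + 1, 39^41 ≡ 29 · 75 · 39; multiplying out mod 83: 29·75 = 2175 ≡ 17, then 17·39 = 663 ≡ 82. Thus 39^41 ≡ 82 ≡ −1 (mod 83).
The value −1 means 39 is a non-residue modulo 83, so x² ≡ 39 (mod 83) is impossible.

There is no such integer.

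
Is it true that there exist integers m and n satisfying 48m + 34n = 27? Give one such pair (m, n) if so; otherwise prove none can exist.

No such integers exist.

Both 48 and 34 are divisible by gcd(48, 34) = 2, hence so is any combination 48m + 34n.
But 27 = 2·13 + 1, so 2 ∤ 27.
Therefore 48m + 34n = 27 has no solution in integers.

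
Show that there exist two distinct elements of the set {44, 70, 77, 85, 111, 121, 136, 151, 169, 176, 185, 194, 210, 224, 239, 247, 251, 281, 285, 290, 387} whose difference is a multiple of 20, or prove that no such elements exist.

44 mod 20 = 4 and 224 mod 20 = 4, so 224 − 44 = 180 = 9·20.

Yes: 44 and 224.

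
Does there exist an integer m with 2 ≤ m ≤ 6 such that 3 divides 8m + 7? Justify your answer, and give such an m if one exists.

m = 4 works, since 8·4 + 7 = 39 = 13·3.

m = 4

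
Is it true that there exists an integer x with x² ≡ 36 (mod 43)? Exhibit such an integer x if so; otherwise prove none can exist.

x = 6

Take x = 6. Then 6² = 36, and since 0 ≤ 36 < 43 this is already reduced: 6² ≡ 36 (mod 43).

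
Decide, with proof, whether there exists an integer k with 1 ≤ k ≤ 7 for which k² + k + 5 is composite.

At k = 5: 5² + 5 + 5 = 35 = 5·7, which is composite.

k = 5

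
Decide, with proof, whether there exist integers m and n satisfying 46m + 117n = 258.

m = 87, n = -32

46 and 117 are coprime, so 46m + 117n ranges over all of ℤ.
Euclidean algorithm: 117 = 2·46 + 25, 46 = 1·25 + 21, 25 = 1·21 + 4, 21 = 5·4 + 1, 4 = 4·1 + 0.
Back-substituting, 1 = 21 − 5·4 = 21 − 5·(25 − 1·21) = −5·25 + 6·21 = −5·25 + 6·(46 − 1·25) = 6·46 − 11·25 = 6·46 − 11·(117 − 2·46) = −11·117 + 28·46; that is, 46·28 + 117·(-11) = 1.
Multiplying through by 258: m = 28·258 = 7224, n = (-11)·258 = -2838 is a solution.
Shifting by a multiple of (117, −46) keeps it a solution: m = 7224 − 61·117 = 87, n = -2838 + 61·46 = -32.
Indeed 46·87 + 117·(-32) = 4002 − 3744 = 258.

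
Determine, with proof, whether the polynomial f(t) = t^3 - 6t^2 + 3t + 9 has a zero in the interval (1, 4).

f(1) = 7 and f(4) = -11, which have opposite signs.
f is continuous everywhere (it is a polynomial), in particular on [1, 4].
By the Intermediate Value Theorem, f takes the value 0 somewhere in the open interval.

Such a root exists.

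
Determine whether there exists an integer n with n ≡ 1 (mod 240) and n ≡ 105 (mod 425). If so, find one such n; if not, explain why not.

No, no such integer exists.

Reduce both congruences modulo 5, which divides 240 and 425: they say n ≡ 1 (mod 5) and n ≡ 105 (mod 5).
However 1 ≡ 1 and 105 ≡ 0 (mod 5), and 1 ≠ 0.
Therefore no such n exists.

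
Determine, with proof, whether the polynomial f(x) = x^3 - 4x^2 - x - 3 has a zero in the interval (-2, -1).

f has no root in that interval.

The endpoint values f(-2) = -25 and f(-1) = -7 are both negative. Claim: f(x) < 0 for every x in (-2, -1).
Substitute x = -1 − u, where 0 < u < 1 on the interval. Expanding, f(-1 − u) = -u^3 - 7u^2 - 10u - 7.
All 4 nonzero coefficients of this polynomial in u are negative; hence for u > 0 the value is a sum of negative terms (the constant -7 among them).
So f is strictly negative on (-2, -1); no root exists in the interval.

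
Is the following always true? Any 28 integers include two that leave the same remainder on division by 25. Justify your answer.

Yes, this is always true.

Partition the integers by their residue mod 25; there are 25 classes.
Placing 28 integers into 25 classes, some class receives at least two — say a and b.
That is, a and b leave the same remainder on division by 25, as claimed.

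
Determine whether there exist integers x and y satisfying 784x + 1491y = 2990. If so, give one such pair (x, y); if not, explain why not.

There are no such integers.

gcd(784, 1491) = 7, so every integer of the form 784x + 1491y is a multiple of 7.
However 2990 leaves remainder 1 on division by 7.
Therefore 784x + 1491y = 2990 has no solution in integers.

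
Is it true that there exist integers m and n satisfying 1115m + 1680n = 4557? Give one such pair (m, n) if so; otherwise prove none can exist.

No, no such integers exist.

Any value of 1115m + 1680n is a multiple of gcd(1115, 1680) = 5.
But 4557 is not a multiple of 5 (it leaves remainder 2).
Hence no integers m, n satisfy the equation.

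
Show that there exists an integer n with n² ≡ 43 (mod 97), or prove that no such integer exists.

n = 72 works: 72² = 5184, and 5184 − 43 = 5141 = 53·97.

n = 72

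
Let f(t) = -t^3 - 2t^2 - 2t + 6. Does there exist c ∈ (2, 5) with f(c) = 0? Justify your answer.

No such root exists.

Evaluate at the endpoints: f(2) = -14, f(5) = -179 — same sign (negative).
f'(t) = -3t^2 - 4t - 2 has discriminant (-4)² − 4·(-3)·(-2) = -8 < 0, so f' has no real roots and is negative for every real t.
Hence f is strictly decreasing on ℝ, and in particular on [2, 5]. A strictly monotone function with same-sign endpoint values stays negative on the whole interval, so f has no zero in (2, 5).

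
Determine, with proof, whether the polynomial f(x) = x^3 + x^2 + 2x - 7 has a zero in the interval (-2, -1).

f(-2) = -15 and f(-1) = -9, both negative.
The derivative f'(x) = 3x^2 + 2x + 2 is a quadratic with discriminant 2² − 4·3·2 = -20 < 0; it never vanishes, so it is always positive (sign of the leading coefficient).
So f is strictly increasing; between -2 and -1 its values lie between f(-2) = -15 and f(-1) = -9, all negative. Therefore f has no root in (-2, -1).

No such root exists.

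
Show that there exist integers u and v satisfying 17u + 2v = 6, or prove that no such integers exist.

u = 0, v = 3

Since gcd(17, 2) = 1, every integer is an integer combination of 17 and 2.
Euclidean algorithm: 17 = 8·2 + 1, 2 = 2·1 + 0.
Unwinding: 1 = 17 − 8·2, i.e. 17·1 + 2·(-8) = 1.
Scaling by 6 gives the particular solution (u, v) = (6, -48).
Subtracting 3·2 from u and adding 3·17 to v gives the tidier solution (0, 3).
Check: 17·0 + 2·3 = 0 + 6 = 6. ✓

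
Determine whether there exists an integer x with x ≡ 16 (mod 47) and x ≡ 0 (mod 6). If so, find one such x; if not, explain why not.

x = 204

Since 47 and 6 share no common factor, CRT says the pair of congruences has a solution (unique mod 282).
Write x = 16 + 47t and require 16 + 47t ≡ 0 (mod 6), i.e. 47t ≡ 2 (mod 6).
47 ≡ 5 (mod 6), so this reads 5t ≡ 2 (mod 6). Note 5·5 = 25 ≡ 1 (mod 6) (as 25 − 1 = 4·6), so 5⁻¹ ≡ 5.
Multiplying by 5: t ≡ 5·2 = 10 ≡ 4 (mod 6).
Taking t = 4 gives x = 16 + 47·4 = 204.
Indeed 204 ≡ 16 (mod 47) and 204 ≡ 0 (mod 6).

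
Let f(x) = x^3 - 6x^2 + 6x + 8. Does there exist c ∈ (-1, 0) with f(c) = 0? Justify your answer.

Yes, f has a root in the interval.

f(-1) = -5 and f(0) = 8, which have opposite signs.
f is continuous everywhere (it is a polynomial), in particular on [-1, 0].
The Intermediate Value Theorem then guarantees some c ∈ (-1, 0) with f(c) = 0.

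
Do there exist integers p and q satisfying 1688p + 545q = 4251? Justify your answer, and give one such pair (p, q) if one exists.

Since gcd(1688, 545) = 1, every integer is an integer combination of 1688 and 545.
Euclidean algorithm: 1688 = 3·545 + 53, 545 = 10·53 + 15, 53 = 3·15 + 8, 15 = 1·8 + 7, 8 = 1·7 + 1, 7 = 7·1 + 0.
Working back up the chain: 1 = 8 − 1·7 = 8 − (15 − 1·8) = −15 + 2·8 = −15 + 2·(53 − 3·15) = 2·53 − 7·15 = 2·53 − 7·(545 − 10·53) = −7·545 + 72·53 = −7·545 + 72·(1688 − 3·545) = 72·1688 − 223·545. So 1688·72 + 545·(-223) = 1.
Times 4251: 1688·306072 + 545·(-947973) = 4251, so (306072, -947973) solves it.
Shifting by a multiple of (545, −1688) keeps it a solution: p = 306072 − 561·545 = 327, q = -947973 + 561·1688 = -1005.
Indeed 1688·327 + 545·(-1005) = 551976 − 547725 = 4251.

p = 327, q = -1005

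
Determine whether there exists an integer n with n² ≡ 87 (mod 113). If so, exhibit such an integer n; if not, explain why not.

n = 55

Take n = 55. Then 55² = 3025 = 26·113 + 87, so 55² ≡ 87 (mod 113).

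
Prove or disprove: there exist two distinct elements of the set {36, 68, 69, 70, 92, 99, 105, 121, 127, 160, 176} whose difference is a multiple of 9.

Yes: 36 and 99.

Reduce each element mod 9: 36↦0, 68↦5, 69↦6, 70↦7, 92↦2, 99↦0, 105↦6, 121↦4, 127↦1, 160↦7, 176↦5. The residue 0 repeats (at 36 and 99), and 99 − 36 = 63 = 7·9.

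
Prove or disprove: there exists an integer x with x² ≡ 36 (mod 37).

Take x = 6. Then 6² = 36, and since 0 ≤ 36 < 37 this is already reduced: 6² ≡ 36 (mod 37).

x = 6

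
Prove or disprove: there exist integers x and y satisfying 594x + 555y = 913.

There are no such integers.

gcd(594, 555) = 3, so every integer of the form 594x + 555y is a multiple of 3.
But 913 is not a multiple of 3 (it leaves remainder 1).
So the equation is unsolvable over ℤ.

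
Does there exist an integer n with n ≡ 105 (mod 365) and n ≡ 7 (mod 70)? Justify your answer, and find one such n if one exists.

No, no such integer exists.

Reduce both congruences modulo 5, which divides 365 and 70: they say n ≡ 105 (mod 5) and n ≡ 7 (mod 5).
But 105 mod 5 = 0 while 7 mod 5 = 2, a contradiction.
Therefore no such n exists.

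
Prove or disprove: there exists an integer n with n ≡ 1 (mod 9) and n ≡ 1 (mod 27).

n = 1

The moduli are not coprime: gcd(9, 27) = 9. Compatibility requires 9 ∣ (1 − 1) = 0, which holds, so solutions exist.
The smallest candidate n = 1 works directly: 1 ≡ 1 (mod 27).
Indeed 1 ≡ 1 (mod 9) and 1 ≡ 1 (mod 27).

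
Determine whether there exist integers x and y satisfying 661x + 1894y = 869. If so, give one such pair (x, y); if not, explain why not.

661 and 1894 are coprime, so 661x + 1894y ranges over all of ℤ.
Euclidean algorithm: 1894 = 2·661 + 572, 661 = 1·572 + 89, 572 = 6·89 + 38, 89 = 2·38 + 13, 38 = 2·13 + 12, 13 = 1·12 + 1, 12 = 12·1 + 0.
Back-substituting, 1 = 13 − 1·12 = 13 − (38 − 2·13) = −38 + 3·13 = −38 + 3·(89 − 2·38) = 3·89 − 7·38 = 3·89 − 7·(572 − 6·89) = −7·572 + 45·89 = −7·572 + 45·(661 − 1·572) = 45·661 − 52·572 = 45·661 − 52·(1894 − 2·661) = −52·1894 + 149·661; that is, 661·149 + 1894·(-52) = 1.
Times 869: 661·129481 + 1894·(-45188) = 869, so (129481, -45188) solves it.
Shifting by a multiple of (1894, −661) keeps it a solution: x = 129481 − 68·1894 = 689, y = -45188 + 68·661 = -240.
Check: 661·689 + 1894·(-240) = 455429 − 454560 = 869. ✓

x = 689, y = -240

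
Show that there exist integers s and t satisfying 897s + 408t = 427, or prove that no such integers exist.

No, no such integers exist.

gcd(897, 408) = 3, so every integer of the form 897s + 408t is a multiple of 3.
However 427 leaves remainder 1 on division by 3.
So the equation is unsolvable over ℤ.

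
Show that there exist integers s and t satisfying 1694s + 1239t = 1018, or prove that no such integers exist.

No such integers exist.

Both 1694 and 1239 are divisible by gcd(1694, 1239) = 7, hence so is any combination 1694s + 1239t.
But 1018 is not a multiple of 7 (it leaves remainder 3).
So the equation is unsolvable over ℤ.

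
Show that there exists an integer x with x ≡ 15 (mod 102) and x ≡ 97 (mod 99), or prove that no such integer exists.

Reduce both congruences modulo 3, which divides 102 and 99: they say x ≡ 15 (mod 3) and x ≡ 97 (mod 3).
These are incompatible: 15 − 97 = -82 is not divisible by 3.
Hence the system has no solution.

No, no such integer exists.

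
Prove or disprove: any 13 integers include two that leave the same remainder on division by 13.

Take the 13 consecutive integers 12, 13, …, 24: their residues mod 13 are all distinct because 13 ≤ 13.
Hence this collection has no pair with equal remainders mod 13, disproving the claim.

No, the set {12, 13, 14, 15, 16, 17, 18, 19, 20, 21, 22, 23, 24} is a counterexample.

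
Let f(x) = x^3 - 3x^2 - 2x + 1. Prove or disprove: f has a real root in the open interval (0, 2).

Such a root exists.

f(0) = 1 and f(2) = -7, which have opposite signs.
Since f is a polynomial it is continuous on [0, 2].
By the Intermediate Value Theorem, f takes the value 0 somewhere in the open interval.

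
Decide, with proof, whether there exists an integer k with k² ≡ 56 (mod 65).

Take k = 24. Then 24² = 576 = 8·65 + 56, so 24² ≡ 56 (mod 65).

k = 24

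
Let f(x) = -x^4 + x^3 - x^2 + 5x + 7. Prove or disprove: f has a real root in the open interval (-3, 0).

f(-3) = -125 and f(0) = 7, which have opposite signs.
As a polynomial, f is continuous on every closed interval.
By the Intermediate Value Theorem f must vanish at some point of (-3, 0).

Such a root exists.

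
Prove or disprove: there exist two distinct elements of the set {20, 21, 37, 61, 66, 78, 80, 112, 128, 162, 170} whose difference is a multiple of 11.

Reduce each element modulo 11: 20↦9, 21↦10, 37↦4, 61↦6, 66↦0, 78↦1, 80↦3, 112↦2, 128↦7, 162↦8, 170↦5.
No residue repeats among the 11 elements, so no pair has difference ≡ 0 (mod 11).

No such pair exists.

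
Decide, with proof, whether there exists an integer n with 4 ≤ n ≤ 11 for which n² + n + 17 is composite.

No such integer n in that range exists.

The values for n = 4, 5, …, 11 are 37, 47, 59, 73, 89, 107, 127, 149, and each of these is prime.
So no value in the range makes the expression composite.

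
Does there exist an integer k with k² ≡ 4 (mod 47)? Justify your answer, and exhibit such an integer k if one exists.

Take k = 2. Then 2² = 4, and since 0 ≤ 4 < 47 this is already reduced: 2² ≡ 4 (mod 47).

k = 2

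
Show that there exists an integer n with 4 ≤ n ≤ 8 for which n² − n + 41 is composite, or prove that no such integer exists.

No such integer n in that range exists.

The values for n = 4, 5, …, 8 are 53, 61, 71, 83, 97, and each of these is prime.
So no value in the range makes the expression composite.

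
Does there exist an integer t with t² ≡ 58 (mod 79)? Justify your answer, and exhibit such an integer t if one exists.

There is no such integer.

Apply Euler's criterion with the prime 79: 58 is a quadratic residue iff 58^39 ≡ 1 (mod 79), and a non-residue iff it is ≡ −1.
Repeated squaring mod 79: 58^2 = 3364 ≡ 46; 58^4 ≡ 46² = 2116 ≡ 62; 58^8 ≡ 62² = 3844 ≡ 52; 58^16 ≡ 52² = 2704 ≡ 18; 58^32 ≡ 18² = 324 ≡ 8.
Since 39 = 32 + 4 + 2 + 1, 58^39 ≡ 8 · 62 · 46 · 58; multiplying out mod 79: 8·62 = 496 ≡ 22, then 22·46 = 1012 ≡ 64, then 64·58 = 3712 ≡ 78. Thus 58^39 ≡ 78 ≡ −1 (mod 79).
The value −1 means 58 is a non-residue modulo 79, so t² ≡ 58 (mod 79) is impossible.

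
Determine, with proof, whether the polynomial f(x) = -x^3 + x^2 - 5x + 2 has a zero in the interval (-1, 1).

f(-1) = 9 and f(1) = -3, which have opposite signs.
Since f is a polynomial it is continuous on [-1, 1].
By the Intermediate Value Theorem f must vanish at some point of (-1, 1).

Yes, f has a root in the interval.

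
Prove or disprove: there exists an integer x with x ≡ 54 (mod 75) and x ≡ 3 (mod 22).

Since 75 and 22 share no common factor, CRT says the pair of congruences has a solution (unique mod 1650).
Write x = 54 + 75t and require 54 + 75t ≡ 3 (mod 22), i.e. 75t ≡ 15 (mod 22).
75 ≡ 9 (mod 22), so this reads 9t ≡ 15 (mod 22). Note 9·5 = 45 ≡ 1 (mod 22) (as 45 − 1 = 2·22), so 9⁻¹ ≡ 5.
Therefore t ≡ 5·15 = 75 ≡ 9 (mod 22).
Taking t = 9 gives x = 54 + 75·9 = 729.
Check: 729 mod 75 = 54, 729 mod 22 = 3. ✓

x = 729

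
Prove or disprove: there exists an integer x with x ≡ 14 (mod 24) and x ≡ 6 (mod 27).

No such integer exists.

gcd(24, 27) = 3. If x ≡ 14 (mod 24) and x ≡ 6 (mod 27), then x ≡ 14 (mod 3) and x ≡ 6 (mod 3).
However 14 ≡ 2 and 6 ≡ 0 (mod 3), and 2 ≠ 0.
So no integer satisfies both congruences.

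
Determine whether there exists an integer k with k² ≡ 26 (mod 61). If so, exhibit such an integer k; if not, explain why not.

There is no such integer.

Apply Euler's criterion with the prime 61: 26 is a quadratic residue iff 26^30 ≡ 1 (mod 61), and a non-residue iff it is ≡ −1.
Repeated squaring mod 61: 26^2 = 676 ≡ 5; 26^4 ≡ 5² = 25 ≡ 25; 26^8 ≡ 25² = 625 ≡ 15; 26^16 ≡ 15² = 225 ≡ 42.
Since 30 = 16 + 8 + 4 + 2, 26^30 ≡ 42 · 15 · 25 · 5; multiplying out mod 61: 42·15 = 630 ≡ 20, then 20·25 = 500 ≡ 12, then 12·5 = 60 ≡ 60. Thus 26^30 ≡ 60 ≡ −1 (mod 61).
The value −1 means 26 is a non-residue modulo 61, so k² ≡ 26 (mod 61) is impossible.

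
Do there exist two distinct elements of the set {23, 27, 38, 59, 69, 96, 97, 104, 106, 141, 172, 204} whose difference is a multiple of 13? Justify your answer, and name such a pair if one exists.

Two integers differ by a multiple of 13 exactly when they have the same residue mod 13. The residues are 23↦10, 27↦1, 38↦12, 59↦7, 69↦4, 96↦5, 97↦6, 104↦0, 106↦2, 141↦11, 172↦3, 204↦9.
These 12 residues are pairwise different, hence no difference of two elements is divisible by 13.

No, no such pair exists.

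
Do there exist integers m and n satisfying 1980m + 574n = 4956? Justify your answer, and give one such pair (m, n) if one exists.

m = 126, n = -426

gcd(1980, 574) = 2, and 2 divides 4956, so integer solutions exist.
Dividing through by 2 reduces the equation to 990m + 287n = 2478.
Dividing repeatedly: 990 = 3·287 + 129, 287 = 2·129 + 29, 129 = 4·29 + 13, 29 = 2·13 + 3, 13 = 4·3 + 1, 3 = 3·1 + 0.
Working back up the chain: 1 = 13 − 4·3 = 13 − 4·(29 − 2·13) = −4·29 + 9·13 = −4·29 + 9·(129 − 4·29) = 9·129 − 40·29 = 9·129 − 40·(287 − 2·129) = −40·287 + 89·129 = −40·287 + 89·(990 − 3·287) = 89·990 − 307·287. So 990·89 + 287·(-307) = 1.
Scaling by 2478 gives the particular solution (m, n) = (220542, -760746).
The general solution is m = 220542 + 287k, n = -760746 − 990k; taking k = -768 gives the smaller pair m = 126, n = -426.
Check: 1980·126 + 574·(-426) = 249480 − 244524 = 4956. ✓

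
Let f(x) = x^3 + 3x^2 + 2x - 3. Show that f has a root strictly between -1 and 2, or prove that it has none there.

f(-1) = -3 and f(2) = 21, which have opposite signs.
Since f is a polynomial it is continuous on [-1, 2].
By the Intermediate Value Theorem, f takes the value 0 somewhere in the open interval.

Such a root exists.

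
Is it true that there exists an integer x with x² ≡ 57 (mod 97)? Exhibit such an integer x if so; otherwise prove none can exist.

Apply Euler's criterion with the prime 97: 57 is a quadratic residue iff 57^48 ≡ 1 (mod 97), and a non-residue iff it is ≡ −1.
Repeated squaring mod 97: 57^2 = 3249 ≡ 48; 57^4 ≡ 48² = 2304 ≡ 73; 57^8 ≡ 73² = 5329 ≡ 91; 57^16 ≡ 91² = 8281 ≡ 36; 57^32 ≡ 36² = 1296 ≡ 35.
Since 48 = 32 + 16, 57^48 ≡ 35 · 36; multiplying out mod 97: 35·36 = 1260 ≡ 96. Thus 57^48 ≡ 96 ≡ −1 (mod 97).
By Euler's criterion 57 is a quadratic non-residue mod 97: no x satisfies x² ≡ 57 (mod 97).

No, no such integer exists.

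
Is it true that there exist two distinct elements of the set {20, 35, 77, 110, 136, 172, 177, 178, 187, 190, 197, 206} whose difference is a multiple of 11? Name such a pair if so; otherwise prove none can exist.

Reduce each element mod 11: 20↦9, 35↦2, 77↦0, 110↦0, 136↦4, 172↦7, 177↦1, 178↦2, 187↦0, 190↦3, 197↦10, 206↦8. The residue 2 repeats (at 35 and 178), and 178 − 35 = 143 = 13·11.

Yes: 35 and 178.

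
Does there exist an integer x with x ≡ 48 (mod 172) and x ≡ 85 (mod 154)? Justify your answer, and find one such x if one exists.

No such integer exists.

gcd(172, 154) = 2. If x ≡ 48 (mod 172) and x ≡ 85 (mod 154), then x ≡ 48 (mod 2) and x ≡ 85 (mod 2).
These are incompatible: 48 − 85 = -37 is not divisible by 2.
Hence the system has no solution.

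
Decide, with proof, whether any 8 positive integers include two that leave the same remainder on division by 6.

True.

Each integer lies in one of the 6 residue classes modulo 6.
With 8 integers and only 6 classes, the pigeonhole principle forces two of them, say a and b, into the same class.
That is, a and b leave the same remainder on division by 6, as claimed.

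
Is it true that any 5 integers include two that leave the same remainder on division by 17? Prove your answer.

No, the set {31, 32, 33, 34, 35} is a counterexample.

Try 5 consecutive integers, 31, 32, …, 35. Their remainders mod 17 are 14, 15, 16, 0, 1 — pairwise different, as any 5 ≤ 17 consecutive integers have distinct residues.
Hence this collection has no pair with equal remainders mod 17, disproving the claim.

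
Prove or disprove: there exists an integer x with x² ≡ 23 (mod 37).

Apply Euler's criterion with the prime 37: 23 is a quadratic residue iff 23^18 ≡ 1 (mod 37), and a non-residue iff it is ≡ −1.
Squaring successively (mod 37): 23^2 = 529 ≡ 11; 23^4 ≡ 11² = 121 ≡ 10; 23^8 ≡ 10² = 100 ≡ 26; 23^16 ≡ 26² = 676 ≡ 10.
Since 18 = 16 + 2, 23^18 ≡ 10 · 11; multiplying out mod 37: 10·11 = 110 ≡ 36. Thus 23^18 ≡ 36 ≡ −1 (mod 37).
By Euler's criterion 23 is a quadratic non-residue mod 37: no x satisfies x² ≡ 23 (mod 37).

No such integer exists.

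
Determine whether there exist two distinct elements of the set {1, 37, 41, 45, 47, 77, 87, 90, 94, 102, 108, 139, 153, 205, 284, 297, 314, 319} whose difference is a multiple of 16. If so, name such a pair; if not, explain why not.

41 and 153 are such a pair.

Both 41 and 153 leave remainder 9 on division by 16; their difference 112 = 7·16 is a multiple of 16.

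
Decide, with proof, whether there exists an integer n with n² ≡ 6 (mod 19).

n = 14

Take n = 14. Then 14² = 196 = 10·19 + 6, so 14² ≡ 6 (mod 19).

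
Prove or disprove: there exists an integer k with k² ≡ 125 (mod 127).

127 is prime, so by Euler's criterion 125 is a square mod 127 iff 125^((127−1)/2) = 125^63 ≡ 1 (mod 127).
Squaring successively (mod 127): 125^2 = 15625 ≡ 4; 125^4 ≡ 4² = 16 ≡ 16; 125^8 ≡ 16² = 256 ≡ 2; 125^16 ≡ 2² = 4 ≡ 4; 125^32 ≡ 4² = 16 ≡ 16.
Since 63 = 32 + 16 + 8 + 4 + 2 + 1, 125^63 ≡ 16 · 4 · 2 · 16 · 4 · 125; multiplying out mod 127: 16·4 = 64 ≡ 64, then 64·2 = 128 ≡ 1, then 1·16 = 16 ≡ 16, then 16·4 = 64 ≡ 64, then 64·125 = 8000 ≡ 126. Thus 125^63 ≡ 126 ≡ −1 (mod 127).
By Euler's criterion 125 is a quadratic non-residue mod 127: no k satisfies k² ≡ 125 (mod 127).

No such integer exists.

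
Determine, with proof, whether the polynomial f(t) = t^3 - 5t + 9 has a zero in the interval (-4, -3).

No.

The endpoint values f(-4) = -35 and f(-3) = -3 are both negative. Claim: f(t) < 0 for every t in (-4, -3).
Substitute t = -3 − u, where 0 < u < 1 on the interval. Expanding, f(-3 − u) = -u^3 - 9u^2 - 22u - 3.
The nonzero coefficients here are all negative, so for u > 0 every term is negative (or zero), and the constant term -3 is strictly negative.
So f is strictly negative on (-4, -3); no root exists in the interval.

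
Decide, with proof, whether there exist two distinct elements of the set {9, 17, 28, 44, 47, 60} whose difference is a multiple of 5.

Yes: 9 and 44.

9 mod 5 = 4 and 44 mod 5 = 4, so 44 − 9 = 35 = 7·5.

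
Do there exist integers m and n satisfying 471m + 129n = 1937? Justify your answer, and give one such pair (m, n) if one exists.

Both 471 and 129 are divisible by gcd(471, 129) = 3, hence so is any combination 471m + 129n.
But 1937 = 3·645 + 2, so 3 ∤ 1937.
So the equation is unsolvable over ℤ.

No such integers exist.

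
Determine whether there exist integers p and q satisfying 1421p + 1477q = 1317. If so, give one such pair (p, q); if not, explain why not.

There are no such integers.

gcd(1421, 1477) = 7, so every integer of the form 1421p + 1477q is a multiple of 7.
But 1317 = 7·188 + 1, so 7 ∤ 1317.
Hence no integers p, q satisfy the equation.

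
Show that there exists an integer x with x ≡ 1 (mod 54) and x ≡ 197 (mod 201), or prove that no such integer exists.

Both moduli are multiples of 3 = gcd(54, 201), so any solution would satisfy x ≡ 1 and x ≡ 197 modulo 3 simultaneously.
But 1 mod 3 = 1 while 197 mod 3 = 2, a contradiction.
So no integer satisfies both congruences.

There is no such integer.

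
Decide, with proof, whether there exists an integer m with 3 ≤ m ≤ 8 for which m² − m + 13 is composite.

m = 7

At m = 7: 7² − 7 + 13 = 55 = 5·11, which is composite.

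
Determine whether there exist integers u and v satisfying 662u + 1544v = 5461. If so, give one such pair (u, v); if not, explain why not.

Any value of 662u + 1544v is a multiple of gcd(662, 1544) = 2.
However 5461 leaves remainder 1 on division by 2.
So the equation is unsolvable over ℤ.

No, no such integers exist.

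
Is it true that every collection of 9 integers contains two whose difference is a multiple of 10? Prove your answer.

No; for instance {44, 45, 46, 47, 48, 49, 50, 51, 52} is a counterexample.

Try 9 consecutive integers, 44, 45, …, 52. Their remainders mod 10 are 4, 5, 6, 7, 8, 9, 0, 1, 2 — pairwise different, as any 9 ≤ 10 consecutive integers have distinct residues.
The differences between them range over 1, …, 8, none of which is divisible by 10.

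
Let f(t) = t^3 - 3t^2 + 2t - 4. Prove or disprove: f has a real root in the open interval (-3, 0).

f(-3) = -64 and f(0) = -4, both negative, so a sign-change argument is unavailable; we show f keeps this sign on the whole interval.
Shift to the endpoint 0: with t = −u (0 < u < 3), one computes f(−u) = -u^3 - 3u^2 - 2u - 4.
The nonzero coefficients here are all negative, so for u > 0 every term is negative (or zero), and the constant term -4 is strictly negative.
Therefore f(t) < 0 throughout (-3, 0), and f has no zero there.

No.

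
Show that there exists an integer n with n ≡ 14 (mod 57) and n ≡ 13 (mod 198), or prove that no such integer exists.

No, no such integer exists.

Reduce both congruences modulo 3, which divides 57 and 198: they say n ≡ 14 (mod 3) and n ≡ 13 (mod 3).
But 14 mod 3 = 2 while 13 mod 3 = 1, a contradiction.
Hence the system has no solution.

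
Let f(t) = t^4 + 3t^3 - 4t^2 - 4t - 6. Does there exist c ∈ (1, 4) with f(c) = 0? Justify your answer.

Such a root exists.

f(1) = -10 and f(4) = 362, which have opposite signs.
As a polynomial, f is continuous on every closed interval.
So by the Intermediate Value Theorem there is a c strictly between 1 and 4 with f(c) = 0.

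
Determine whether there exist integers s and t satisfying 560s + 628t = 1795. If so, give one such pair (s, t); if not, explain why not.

Any value of 560s + 628t is a multiple of gcd(560, 628) = 4.
But 1795 is not a multiple of 4 (it leaves remainder 3).
So the equation is unsolvable over ℤ.

There are no such integers.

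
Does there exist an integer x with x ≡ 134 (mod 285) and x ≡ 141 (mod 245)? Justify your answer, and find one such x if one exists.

Both moduli are multiples of 5 = gcd(285, 245), so any solution would satisfy x ≡ 134 and x ≡ 141 modulo 5 simultaneously.
However 134 ≡ 4 and 141 ≡ 1 (mod 5), and 4 ≠ 1.
Hence the system has no solution.

No such integer exists.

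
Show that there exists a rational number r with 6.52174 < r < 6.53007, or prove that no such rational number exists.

Multiplying by 17: 17·6.52174 = 110.86958 and 17·6.53007 = 111.01119, so the integer 111 lies strictly between them.
So r = 111/17 works: it is a ratio of integers, and dividing 17·6.52174 < 111 < 17·6.53007 through by 17 gives 6.52174 < 111/17 < 6.53007.

r = 111/17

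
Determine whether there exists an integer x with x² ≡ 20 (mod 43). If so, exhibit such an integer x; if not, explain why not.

There is no such integer.

Apply Euler's criterion with the prime 43: 20 is a quadratic residue iff 20^21 ≡ 1 (mod 43), and a non-residue iff it is ≡ −1.
Repeated squaring mod 43: 20^2 = 400 ≡ 13; 20^4 ≡ 13² = 169 ≡ 40; 20^8 ≡ 40² = 1600 ≡ 9; 20^16 ≡ 9² = 81 ≡ 38.
Since 21 = 16 + 4 + 1, 20^21 ≡ 38 · 40 · 20; multiplying out mod 43: 38·40 = 1520 ≡ 15, then 15·20 = 300 ≡ 42. Thus 20^21 ≡ 42 ≡ −1 (mod 43).
By Euler's criterion 20 is a quadratic non-residue mod 43: no x satisfies x² ≡ 20 (mod 43).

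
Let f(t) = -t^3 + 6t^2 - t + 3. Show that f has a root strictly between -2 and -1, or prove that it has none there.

No.

The endpoint values f(-2) = 37 and f(-1) = 11 are both positive. Claim: f(t) > 0 for every t in (-2, -1).
Shift to the endpoint -1: with t = -1 − u (0 < u < 1), one computes f(-1 − u) = u^3 + 9u^2 + 16u + 11.
The nonzero coefficients here are all positive, so for u > 0 every term is positive (or zero), and the constant term 11 is strictly positive.
So f is strictly positive on (-2, -1); no root exists in the interval.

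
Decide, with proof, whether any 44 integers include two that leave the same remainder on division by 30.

There are exactly 30 possible remainders on division by 30.
Since 44 > 30, two of the 44 integers must share a residue class by the pigeonhole principle; call them a and b.
That is, a and b leave the same remainder on division by 30, as claimed.

Yes.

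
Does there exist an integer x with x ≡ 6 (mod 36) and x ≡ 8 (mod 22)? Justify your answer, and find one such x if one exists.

x = 294

gcd(36, 22) = 2. A simultaneous solution exists iff 6 ≡ 8 (mod 2); here 6 mod 2 = 0 = 8 mod 2, so it does.
Write x = 6 + 36t. Then 36t ≡ 8 − 6 ≡ 2 (mod 22); dividing through by 2 gives 18t ≡ 1 (mod 11).
18 ≡ 7 (mod 11), so this reads 7t ≡ 1 (mod 11). Invert 7 mod 11 by the Euclidean algorithm: 11 = 1·7 + 4, 7 = 1·4 + 3, 4 = 1·3 + 1, 3 = 3·1 + 0; back-substituting, 1 = 4 − 1·3 = 4 − (7 − 1·4) = −7 + 2·4 = −7 + 2·(11 − 1·7) = 2·11 − 3·7. Hence 7·(-3) ≡ 1, so 7⁻¹ ≡ -3 ≡ 8 (mod 11).
Multiplying by 8: t ≡ 8·1 = 8 (mod 11).
Then x = 6 + 36·8 = 294.
Verify: 294 = 8·36 + 6 and 294 = 13·22 + 8. ✓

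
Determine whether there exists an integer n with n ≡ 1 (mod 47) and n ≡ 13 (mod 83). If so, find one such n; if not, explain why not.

gcd(47, 83) = 1, so the Chinese Remainder Theorem guarantees exactly one residue class mod 3901 satisfying both.
Any solution of the first congruence is n = 1 + 47t; substituting into the second, 47t ≡ 13 − 1 ≡ 12 (mod 83).
Since 47·53 = 2491 = 30·83 + 1, the inverse of 47 mod 83 is 53.
Multiplying by 53: t ≡ 53·12 = 636 ≡ 55 (mod 83).
Taking t = 55 gives n = 1 + 47·55 = 2586.
Verify: 2586 = 55·47 + 1 and 2586 = 31·83 + 13. ✓

n = 2586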